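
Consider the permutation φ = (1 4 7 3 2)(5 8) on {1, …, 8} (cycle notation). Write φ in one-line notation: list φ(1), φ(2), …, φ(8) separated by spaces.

4 1 2 7 8 6 3 5

Reading each image from the cycles: 1→4, 2→1, 3→2, 4→7, 5→8, 6→6, 7→3, 8→5.
So the one-line form is 4 1 2 7 8 6 3 5.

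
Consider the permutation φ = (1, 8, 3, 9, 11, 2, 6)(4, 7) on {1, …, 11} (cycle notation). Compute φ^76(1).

1 lies in the 7-cycle (1, 8, 3, 9, 11, 2, 6).
On a 7-cycle, φ^7 is the identity, so φ^76 = φ^6 there (76 ≡ 6 mod 7).
Stepping 6 places around the cycle: 1 → 8 → 3 → 9 → 11 → 2 → 6.

6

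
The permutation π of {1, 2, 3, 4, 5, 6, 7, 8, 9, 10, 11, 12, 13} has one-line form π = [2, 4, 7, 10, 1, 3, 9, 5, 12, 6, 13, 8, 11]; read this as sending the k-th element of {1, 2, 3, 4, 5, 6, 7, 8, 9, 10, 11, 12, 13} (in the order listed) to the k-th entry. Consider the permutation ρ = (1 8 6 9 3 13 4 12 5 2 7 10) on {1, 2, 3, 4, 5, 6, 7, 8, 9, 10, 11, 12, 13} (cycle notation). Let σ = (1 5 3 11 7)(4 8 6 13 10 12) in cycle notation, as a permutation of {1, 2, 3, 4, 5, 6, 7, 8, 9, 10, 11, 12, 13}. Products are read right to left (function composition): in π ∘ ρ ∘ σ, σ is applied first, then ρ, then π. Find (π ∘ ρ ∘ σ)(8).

12

Apply the permutations in order: σ(8) = 6, then ρ(6) = 9, then π(9) = 12. So (π ∘ ρ ∘ σ)(8) = 12.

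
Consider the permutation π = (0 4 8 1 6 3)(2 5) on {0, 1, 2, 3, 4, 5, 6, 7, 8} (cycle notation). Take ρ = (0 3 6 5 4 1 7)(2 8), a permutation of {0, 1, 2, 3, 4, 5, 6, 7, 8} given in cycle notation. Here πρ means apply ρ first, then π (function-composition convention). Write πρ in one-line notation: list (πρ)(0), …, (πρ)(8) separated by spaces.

Chase each element through ρ then π: 0 → 3 → 0; 1 → 7 → 7; 2 → 8 → 1; 3 → 6 → 3; 4 → 1 → 6; 5 → 4 → 8; 6 → 5 → 2; 7 → 0 → 4; 8 → 2 → 5.
Collecting the images, πρ = [0 7 1 3 6 8 2 4 5].

0 7 1 3 6 8 2 4 5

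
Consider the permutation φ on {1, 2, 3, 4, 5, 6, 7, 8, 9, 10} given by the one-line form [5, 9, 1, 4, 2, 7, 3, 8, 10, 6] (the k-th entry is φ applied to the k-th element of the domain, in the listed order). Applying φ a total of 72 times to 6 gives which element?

Tracing 6 → 7 → … returns to 6 after 8 steps, so 6 lies in an 8-cycle (1, 5, 2, 9, 10, 6, 7, 3).
On an 8-cycle, φ^8 is the identity, so φ^72 = φ^0 there (72 ≡ 0 mod 8).
So φ^72(6) = 6.

6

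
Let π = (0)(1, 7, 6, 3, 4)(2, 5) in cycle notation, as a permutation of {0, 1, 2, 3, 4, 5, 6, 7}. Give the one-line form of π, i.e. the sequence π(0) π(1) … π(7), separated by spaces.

0 7 5 4 1 2 3 6

Reading each image from the cycles: 0↦0, 1↦7, 2↦5, 3↦4, 4↦1, 5↦2, 6↦3, 7↦6.
Listing these in domain order gives 0 7 5 4 1 2 3 6.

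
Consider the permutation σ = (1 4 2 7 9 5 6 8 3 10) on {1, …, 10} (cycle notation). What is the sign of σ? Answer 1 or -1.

The cycle lengths are 10.
A cycle is odd iff its length is even; σ has 1 even-length cycle, so sgn(σ) = (−1)^1 and σ is odd.

-1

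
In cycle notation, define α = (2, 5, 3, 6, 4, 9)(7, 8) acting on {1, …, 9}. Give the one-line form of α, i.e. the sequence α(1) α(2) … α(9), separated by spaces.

Image by image: 1→1, 2→5, 3→6, 4→9, 5→3, 6→4, 7→8, 8→7, 9→2.
Listing these in domain order gives 1 5 6 9 3 4 8 7 2.

1 5 6 9 3 4 8 7 2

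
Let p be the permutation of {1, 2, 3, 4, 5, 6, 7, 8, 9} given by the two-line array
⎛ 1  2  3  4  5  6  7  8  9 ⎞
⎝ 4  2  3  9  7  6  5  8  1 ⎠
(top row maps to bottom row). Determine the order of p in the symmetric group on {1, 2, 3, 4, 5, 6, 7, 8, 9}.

Decomposing into disjoint cycles gives cycle lengths 3, 2, 1, 1, 1, 1.
The order of p is the least common multiple of its cycle lengths: lcm(3, 2) = 6.

6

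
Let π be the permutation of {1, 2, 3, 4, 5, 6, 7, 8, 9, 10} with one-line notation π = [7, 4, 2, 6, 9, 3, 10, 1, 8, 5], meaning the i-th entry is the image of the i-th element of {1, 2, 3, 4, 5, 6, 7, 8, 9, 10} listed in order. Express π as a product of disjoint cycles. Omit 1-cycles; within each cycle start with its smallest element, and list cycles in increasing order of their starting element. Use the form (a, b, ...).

Start at 1 and follow images: 1 → 7 → 10 → 5 → 9 → 8 → 1, giving the cycle (1, 7, 10, 5, 9, 8).
Continuing from each remaining unvisited element yields (1, 7, 10, 5, 9, 8)(2, 4, 6, 3).

(1, 7, 10, 5, 9, 8)(2, 4, 6, 3)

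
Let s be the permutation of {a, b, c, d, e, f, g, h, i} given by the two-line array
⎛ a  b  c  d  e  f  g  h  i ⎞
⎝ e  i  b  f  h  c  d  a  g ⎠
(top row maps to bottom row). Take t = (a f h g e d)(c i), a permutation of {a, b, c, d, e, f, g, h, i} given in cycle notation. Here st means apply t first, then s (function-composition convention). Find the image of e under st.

f

First apply t: t(e) = d, then s(d) = f. Thus (st)(e) = f.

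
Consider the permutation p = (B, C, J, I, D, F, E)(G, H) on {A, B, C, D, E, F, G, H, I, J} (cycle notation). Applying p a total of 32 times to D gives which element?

D lies in the 7-cycle (B, C, J, I, D, F, E).
On a 7-cycle, p^7 is the identity, so p^32 = p^4 there (32 ≡ 4 mod 7).
Stepping 4 places around the cycle: D → F → E → B → C.

C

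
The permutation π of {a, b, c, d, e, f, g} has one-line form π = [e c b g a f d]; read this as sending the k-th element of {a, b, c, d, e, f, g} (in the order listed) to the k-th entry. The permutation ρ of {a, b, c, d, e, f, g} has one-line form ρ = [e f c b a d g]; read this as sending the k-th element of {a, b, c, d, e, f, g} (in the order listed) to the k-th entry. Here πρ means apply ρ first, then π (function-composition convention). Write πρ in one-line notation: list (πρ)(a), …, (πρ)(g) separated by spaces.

(πρ)(x) = π(ρ(x)). Computing each image: π(ρ(a)) = π(e) = a, π(ρ(b)) = π(f) = f, π(ρ(c)) = π(c) = b, π(ρ(d)) = π(b) = c, π(ρ(e)) = π(a) = e, π(ρ(f)) = π(d) = g, π(ρ(g)) = π(g) = d.
Hence πρ = [a f b c e g d].

a f b c e g d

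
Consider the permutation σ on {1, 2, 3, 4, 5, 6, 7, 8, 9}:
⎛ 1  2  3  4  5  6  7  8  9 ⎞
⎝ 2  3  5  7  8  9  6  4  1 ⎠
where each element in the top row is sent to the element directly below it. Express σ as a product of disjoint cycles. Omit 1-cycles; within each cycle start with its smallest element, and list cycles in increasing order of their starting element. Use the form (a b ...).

(1 2 3 5 8 4 7 6 9)

Iterating σ from 1 gives 1 → 2 → 3 → 5 → 8 → 4 → 7 → 6 → 9 → 1; that is the 9-cycle (1 2 3 5 8 4 7 6 9).
Repeating from the next unused element and collecting all non-trivial cycles gives (1 2 3 5 8 4 7 6 9).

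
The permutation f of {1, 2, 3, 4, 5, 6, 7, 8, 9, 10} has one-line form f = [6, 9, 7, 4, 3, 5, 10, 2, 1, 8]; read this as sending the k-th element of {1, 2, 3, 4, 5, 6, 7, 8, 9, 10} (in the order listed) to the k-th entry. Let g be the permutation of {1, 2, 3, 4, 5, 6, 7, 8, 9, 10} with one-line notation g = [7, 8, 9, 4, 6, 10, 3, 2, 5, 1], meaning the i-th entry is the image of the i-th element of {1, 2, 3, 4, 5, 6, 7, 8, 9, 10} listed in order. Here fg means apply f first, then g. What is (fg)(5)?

First apply f: f(5) = 3, then g(3) = 9. Thus (fg)(5) = 9.

9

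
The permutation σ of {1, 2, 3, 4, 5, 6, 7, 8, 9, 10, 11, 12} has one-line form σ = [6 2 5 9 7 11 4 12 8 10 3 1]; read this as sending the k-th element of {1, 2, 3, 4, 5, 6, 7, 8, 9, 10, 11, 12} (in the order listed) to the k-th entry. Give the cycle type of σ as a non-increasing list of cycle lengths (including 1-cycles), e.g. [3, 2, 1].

The disjoint cycles are (1, 6, 11, 3, 5, 7, 4, 9, 8, 12)(2)(10), with lengths 10, 1, 1 in non-increasing order.

[10, 1, 1]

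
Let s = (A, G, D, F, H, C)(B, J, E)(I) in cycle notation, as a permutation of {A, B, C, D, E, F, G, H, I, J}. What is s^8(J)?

J lies in the 3-cycle (B, J, E).
Since the cycle has length 3, s^8 acts on it the same as s^2 (8 mod 3 = 2).
Stepping 2 places around the cycle: J → E → B.

B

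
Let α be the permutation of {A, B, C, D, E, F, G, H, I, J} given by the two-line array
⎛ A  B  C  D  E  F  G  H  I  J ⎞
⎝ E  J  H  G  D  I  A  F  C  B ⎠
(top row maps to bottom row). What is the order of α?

Decomposing into disjoint cycles gives cycle lengths 4, 4, 2.
Since disjoint cycles commute, ord(α) = lcm(4, 4, 2) = 4.

4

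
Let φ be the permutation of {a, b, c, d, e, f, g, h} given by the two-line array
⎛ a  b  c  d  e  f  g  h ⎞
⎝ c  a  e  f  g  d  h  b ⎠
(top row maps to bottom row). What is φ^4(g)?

c

Tracing g → h → … returns to g after 6 steps, so g lies in a 6-cycle (a, c, e, g, h, b).
Advancing 4 steps from g: g → h → b → a → c.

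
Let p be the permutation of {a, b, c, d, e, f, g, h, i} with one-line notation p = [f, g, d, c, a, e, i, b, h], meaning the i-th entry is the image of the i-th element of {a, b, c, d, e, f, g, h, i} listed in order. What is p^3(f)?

f

Tracing f → e → … returns to f after 3 steps, so f lies in a 3-cycle (a, f, e).
Powers repeat with period 3 on this cycle, and 3 mod 3 = 0, so p^3(f) = p^0(f).
So p^3(f) = f.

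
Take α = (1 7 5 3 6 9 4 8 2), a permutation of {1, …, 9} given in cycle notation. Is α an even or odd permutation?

even

The cycle lengths are 9.
A cycle is odd iff its length is even; α has 0 even-length cycles, so sgn(α) = (−1)^0 and α is even.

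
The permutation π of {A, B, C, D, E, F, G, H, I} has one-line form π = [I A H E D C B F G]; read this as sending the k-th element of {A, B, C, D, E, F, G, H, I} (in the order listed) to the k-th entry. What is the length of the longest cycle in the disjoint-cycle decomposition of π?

4

Decomposing into disjoint cycles gives (A, I, G, B)(C, H, F)(D, E); the longest has length 4.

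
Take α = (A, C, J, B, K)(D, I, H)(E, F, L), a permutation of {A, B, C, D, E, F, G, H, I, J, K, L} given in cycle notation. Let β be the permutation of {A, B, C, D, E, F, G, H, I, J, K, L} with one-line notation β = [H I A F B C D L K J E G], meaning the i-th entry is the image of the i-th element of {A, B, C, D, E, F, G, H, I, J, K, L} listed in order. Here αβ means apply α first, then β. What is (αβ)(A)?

A

α(A) = C, then β(C) = A; composing gives (αβ)(A) = A.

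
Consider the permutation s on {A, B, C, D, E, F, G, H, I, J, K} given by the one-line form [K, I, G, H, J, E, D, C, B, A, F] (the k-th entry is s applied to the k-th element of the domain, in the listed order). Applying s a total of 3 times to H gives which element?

D

Tracing H → C → … returns to H after 4 steps, so H lies in a 4-cycle (C G D H).
Advancing 3 steps from H: H → C → G → D.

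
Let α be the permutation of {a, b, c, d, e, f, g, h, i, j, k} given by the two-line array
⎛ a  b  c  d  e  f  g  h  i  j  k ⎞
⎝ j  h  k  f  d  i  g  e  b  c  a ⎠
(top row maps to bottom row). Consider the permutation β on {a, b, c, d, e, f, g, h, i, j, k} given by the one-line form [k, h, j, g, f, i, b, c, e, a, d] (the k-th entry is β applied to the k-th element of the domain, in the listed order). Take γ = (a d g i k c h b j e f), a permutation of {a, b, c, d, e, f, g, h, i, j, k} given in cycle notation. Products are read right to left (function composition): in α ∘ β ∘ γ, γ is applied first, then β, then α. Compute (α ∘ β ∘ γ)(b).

j

Chase b: γ(b) = j; β(j) = a; α(a) = j. Hence (α ∘ β ∘ γ)(b) = j.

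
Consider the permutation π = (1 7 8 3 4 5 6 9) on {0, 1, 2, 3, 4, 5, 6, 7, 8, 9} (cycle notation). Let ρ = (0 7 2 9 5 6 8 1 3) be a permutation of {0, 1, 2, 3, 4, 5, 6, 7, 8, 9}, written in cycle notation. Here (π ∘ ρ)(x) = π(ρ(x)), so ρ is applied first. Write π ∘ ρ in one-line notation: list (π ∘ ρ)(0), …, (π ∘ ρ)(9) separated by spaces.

8 4 1 0 5 9 3 2 7 6

(π ∘ ρ)(x) = π(ρ(x)). Computing each image: π(ρ(0)) = π(7) = 8, π(ρ(1)) = π(3) = 4, π(ρ(2)) = π(9) = 1, π(ρ(3)) = π(0) = 0, π(ρ(4)) = π(4) = 5, π(ρ(5)) = π(6) = 9, π(ρ(6)) = π(8) = 3, π(ρ(7)) = π(2) = 2, π(ρ(8)) = π(1) = 7, π(ρ(9)) = π(5) = 6.
Hence π ∘ ρ = [8 4 1 0 5 9 3 2 7 6].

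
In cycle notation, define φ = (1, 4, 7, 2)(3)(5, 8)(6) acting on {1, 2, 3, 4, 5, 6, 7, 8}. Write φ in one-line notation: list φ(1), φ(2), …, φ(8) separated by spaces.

Reading each image from the cycles: 1→4, 2→1, 3→3, 4→7, 5→8, 6→6, 7→2, 8→5.
Listing these in domain order gives 4 1 3 7 8 6 2 5.

4 1 3 7 8 6 2 5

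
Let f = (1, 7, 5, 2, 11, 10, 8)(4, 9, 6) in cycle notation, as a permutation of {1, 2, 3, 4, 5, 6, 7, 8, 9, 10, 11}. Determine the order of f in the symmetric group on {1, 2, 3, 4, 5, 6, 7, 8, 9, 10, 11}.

The disjoint cycles have lengths 7, 3, 1.
The order is lcm(7, 3) = 21.

21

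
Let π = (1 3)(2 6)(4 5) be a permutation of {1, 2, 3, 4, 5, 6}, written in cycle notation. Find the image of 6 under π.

2

6 appears in (2 6); the next entry (wrapping around) is 2.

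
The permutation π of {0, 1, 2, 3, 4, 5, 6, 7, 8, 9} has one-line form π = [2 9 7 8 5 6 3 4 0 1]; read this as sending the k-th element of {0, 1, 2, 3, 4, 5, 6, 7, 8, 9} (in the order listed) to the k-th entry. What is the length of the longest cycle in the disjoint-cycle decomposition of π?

8

Decomposing into disjoint cycles gives (0 2 7 4 5 6 3 8)(1 9); the longest has length 8.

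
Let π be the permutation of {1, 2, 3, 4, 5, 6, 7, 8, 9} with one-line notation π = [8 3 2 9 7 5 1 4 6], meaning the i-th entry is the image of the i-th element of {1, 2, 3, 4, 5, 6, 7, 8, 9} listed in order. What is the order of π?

14

The disjoint-cycle form of π has cycle lengths 7, 2.
Since disjoint cycles commute, ord(π) = lcm(7, 2) = 14.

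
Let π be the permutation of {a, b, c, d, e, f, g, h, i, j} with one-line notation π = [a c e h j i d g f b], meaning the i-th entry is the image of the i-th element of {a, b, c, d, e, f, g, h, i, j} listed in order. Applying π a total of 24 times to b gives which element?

b

Tracing b → c → … returns to b after 4 steps, so b lies in a 4-cycle (b, c, e, j).
Powers repeat with period 4 on this cycle, and 24 mod 4 = 0, so π^24(b) = π^0(b).
So π^24(b) = b.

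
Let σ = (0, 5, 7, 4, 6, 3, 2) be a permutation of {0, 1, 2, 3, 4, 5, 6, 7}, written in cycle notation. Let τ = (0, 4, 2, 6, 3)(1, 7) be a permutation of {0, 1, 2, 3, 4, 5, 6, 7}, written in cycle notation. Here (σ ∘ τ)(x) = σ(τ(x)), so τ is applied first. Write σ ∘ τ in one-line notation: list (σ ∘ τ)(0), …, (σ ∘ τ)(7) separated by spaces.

6 4 3 5 0 7 2 1

(σ ∘ τ)(x) = σ(τ(x)). Computing each image: σ(τ(0)) = σ(4) = 6, σ(τ(1)) = σ(7) = 4, σ(τ(2)) = σ(6) = 3, σ(τ(3)) = σ(0) = 5, σ(τ(4)) = σ(2) = 0, σ(τ(5)) = σ(5) = 7, σ(τ(6)) = σ(3) = 2, σ(τ(7)) = σ(1) = 1.
Hence σ ∘ τ = [6 4 3 5 0 7 2 1].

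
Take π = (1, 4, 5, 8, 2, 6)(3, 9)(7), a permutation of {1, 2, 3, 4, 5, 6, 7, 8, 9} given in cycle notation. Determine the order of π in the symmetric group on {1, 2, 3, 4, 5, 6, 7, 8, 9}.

The disjoint cycles have lengths 6, 2, 1.
The order is lcm(6, 2) = 6.

6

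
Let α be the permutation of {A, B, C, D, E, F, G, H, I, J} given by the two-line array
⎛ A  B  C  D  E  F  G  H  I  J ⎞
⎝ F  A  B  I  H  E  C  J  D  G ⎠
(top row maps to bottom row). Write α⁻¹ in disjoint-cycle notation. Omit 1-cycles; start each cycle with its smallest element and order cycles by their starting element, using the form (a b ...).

First write α in disjoint cycles: (A F E H J G C B)(D I).
The inverse reverses every cycle; in canonical form, α⁻¹ = (A B C G J H E F)(D I).

(A B C G J H E F)(D I)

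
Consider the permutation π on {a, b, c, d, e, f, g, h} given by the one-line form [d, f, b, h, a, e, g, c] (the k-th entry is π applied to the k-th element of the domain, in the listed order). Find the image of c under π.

b

c is element number 3 of the domain, and entry number 3 of the one-line form is b, so π(c) = b.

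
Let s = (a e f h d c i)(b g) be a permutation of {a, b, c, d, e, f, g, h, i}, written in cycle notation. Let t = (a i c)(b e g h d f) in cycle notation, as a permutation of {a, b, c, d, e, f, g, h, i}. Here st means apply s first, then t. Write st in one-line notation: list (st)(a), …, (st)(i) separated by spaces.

g h c a b d e f i

For each element, apply s then t: a → e → g; b → g → h; c → i → c; d → c → a; e → f → b; f → h → d; g → b → e; h → d → f; i → a → i.
Collecting the images, st = [g h c a b d e f i].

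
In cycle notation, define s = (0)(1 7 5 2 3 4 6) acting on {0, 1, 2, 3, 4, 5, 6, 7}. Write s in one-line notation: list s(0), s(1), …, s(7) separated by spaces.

0 7 3 4 6 2 1 5

Image by image: 0↦0, 1↦7, 2↦3, 3↦4, 4↦6, 5↦2, 6↦1, 7↦5.
Listing these in domain order gives 0 7 3 4 6 2 1 5.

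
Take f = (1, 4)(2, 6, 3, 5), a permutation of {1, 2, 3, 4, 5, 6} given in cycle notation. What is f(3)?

5

3 appears in (2, 6, 3, 5); the next entry (wrapping around) is 5.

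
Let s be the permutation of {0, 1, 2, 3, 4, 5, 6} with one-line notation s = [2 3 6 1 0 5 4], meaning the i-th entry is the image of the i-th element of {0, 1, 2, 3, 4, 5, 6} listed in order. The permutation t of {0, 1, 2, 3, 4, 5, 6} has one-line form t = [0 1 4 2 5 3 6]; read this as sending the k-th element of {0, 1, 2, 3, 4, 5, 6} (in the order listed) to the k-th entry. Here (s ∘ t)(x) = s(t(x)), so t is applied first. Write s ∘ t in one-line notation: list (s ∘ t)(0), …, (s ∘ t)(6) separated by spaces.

Chase each element through t then s: 0 → 0 → 2; 1 → 1 → 3; 2 → 4 → 0; 3 → 2 → 6; 4 → 5 → 5; 5 → 3 → 1; 6 → 6 → 4.
Collecting the images, s ∘ t = [2 3 0 6 5 1 4].

2 3 0 6 5 1 4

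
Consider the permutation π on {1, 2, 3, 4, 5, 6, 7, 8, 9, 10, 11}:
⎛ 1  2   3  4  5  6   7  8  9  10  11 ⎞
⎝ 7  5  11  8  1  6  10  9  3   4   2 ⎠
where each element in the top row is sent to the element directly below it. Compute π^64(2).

Tracing 2 → 5 → … returns to 2 after 10 steps, so 2 lies in a 10-cycle (1, 7, 10, 4, 8, 9, 3, 11, 2, 5).
Since the cycle has length 10, π^64 acts on it the same as π^4 (64 mod 10 = 4).
Advancing 4 steps from 2: 2 → 5 → 1 → 7 → 10.

10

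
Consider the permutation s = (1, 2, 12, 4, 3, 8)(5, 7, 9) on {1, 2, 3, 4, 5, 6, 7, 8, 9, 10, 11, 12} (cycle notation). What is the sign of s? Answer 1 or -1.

-1

The cycle lengths are 6, 3, 1, 1, 1.
A cycle of length ℓ contributes ℓ−1 transpositions, so s is a product of 5 + 2 = 7 transpositions — odd.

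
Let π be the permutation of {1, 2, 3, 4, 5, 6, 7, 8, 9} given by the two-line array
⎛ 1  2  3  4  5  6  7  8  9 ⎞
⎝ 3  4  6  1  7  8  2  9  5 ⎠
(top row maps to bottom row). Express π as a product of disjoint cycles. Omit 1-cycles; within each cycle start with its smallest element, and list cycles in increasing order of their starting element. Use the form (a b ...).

(1 3 6 8 9 5 7 2 4)

Iterating π from 1 gives 1 → 3 → 6 → 8 → 9 → 5 → 7 → 2 → 4 → 1; that is the 9-cycle (1 3 6 8 9 5 7 2 4).
Continuing from each remaining unvisited element yields (1 3 6 8 9 5 7 2 4).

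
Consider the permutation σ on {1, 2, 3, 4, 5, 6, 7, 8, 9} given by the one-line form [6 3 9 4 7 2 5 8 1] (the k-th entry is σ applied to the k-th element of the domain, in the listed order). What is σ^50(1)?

1

Tracing 1 → 6 → … returns to 1 after 5 steps, so 1 lies in a 5-cycle (1 6 2 3 9).
Powers repeat with period 5 on this cycle, and 50 mod 5 = 0, so σ^50(1) = σ^0(1).
So σ^50(1) = 1.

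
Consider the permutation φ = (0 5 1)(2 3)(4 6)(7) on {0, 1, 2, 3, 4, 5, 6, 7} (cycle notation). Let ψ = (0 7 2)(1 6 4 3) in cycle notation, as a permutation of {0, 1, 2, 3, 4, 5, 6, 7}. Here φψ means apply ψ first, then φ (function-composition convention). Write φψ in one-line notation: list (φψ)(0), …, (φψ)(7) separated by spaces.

For each element, apply ψ then φ: 0 → 7 → 7; 1 → 6 → 4; 2 → 0 → 5; 3 → 1 → 0; 4 → 3 → 2; 5 → 5 → 1; 6 → 4 → 6; 7 → 2 → 3.
Collecting the images, φψ = [7 4 5 0 2 1 6 3].

7 4 5 0 2 1 6 3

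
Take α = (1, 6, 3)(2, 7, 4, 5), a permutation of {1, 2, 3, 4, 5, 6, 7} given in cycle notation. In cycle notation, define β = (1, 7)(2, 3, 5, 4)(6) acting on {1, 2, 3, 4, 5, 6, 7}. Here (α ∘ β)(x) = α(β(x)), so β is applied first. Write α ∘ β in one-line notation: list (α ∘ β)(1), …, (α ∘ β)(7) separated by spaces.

4 1 2 7 5 3 6

(α ∘ β)(x) = α(β(x)). Computing each image: α(β(1)) = α(7) = 4, α(β(2)) = α(3) = 1, α(β(3)) = α(5) = 2, α(β(4)) = α(2) = 7, α(β(5)) = α(4) = 5, α(β(6)) = α(6) = 3, α(β(7)) = α(1) = 6.
Hence α ∘ β = [4 1 2 7 5 3 6].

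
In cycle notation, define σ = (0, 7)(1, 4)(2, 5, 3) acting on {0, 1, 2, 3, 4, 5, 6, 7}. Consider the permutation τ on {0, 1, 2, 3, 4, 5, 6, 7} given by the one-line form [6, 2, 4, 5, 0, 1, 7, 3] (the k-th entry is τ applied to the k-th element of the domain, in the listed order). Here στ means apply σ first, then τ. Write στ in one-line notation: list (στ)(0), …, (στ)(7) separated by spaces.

3 0 1 4 2 5 7 6

(στ)(x) = τ(σ(x)). Computing each image: τ(σ(0)) = τ(7) = 3, τ(σ(1)) = τ(4) = 0, τ(σ(2)) = τ(5) = 1, τ(σ(3)) = τ(2) = 4, τ(σ(4)) = τ(1) = 2, τ(σ(5)) = τ(3) = 5, τ(σ(6)) = τ(6) = 7, τ(σ(7)) = τ(0) = 6.
Hence στ = [3 0 1 4 2 5 7 6].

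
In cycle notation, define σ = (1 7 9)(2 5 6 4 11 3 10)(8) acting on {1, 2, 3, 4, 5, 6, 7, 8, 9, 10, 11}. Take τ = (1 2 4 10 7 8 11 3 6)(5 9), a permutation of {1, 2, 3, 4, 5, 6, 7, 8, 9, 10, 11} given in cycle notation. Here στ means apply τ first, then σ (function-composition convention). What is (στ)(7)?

8

τ(7) = 8, then σ(8) = 8; composing gives (στ)(7) = 8.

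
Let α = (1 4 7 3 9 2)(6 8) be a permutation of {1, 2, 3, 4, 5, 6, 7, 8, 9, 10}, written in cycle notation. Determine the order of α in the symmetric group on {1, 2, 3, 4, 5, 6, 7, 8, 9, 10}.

The cycle type of α is (6, 2, 1, 1).
The order is lcm(6, 2) = 6.

6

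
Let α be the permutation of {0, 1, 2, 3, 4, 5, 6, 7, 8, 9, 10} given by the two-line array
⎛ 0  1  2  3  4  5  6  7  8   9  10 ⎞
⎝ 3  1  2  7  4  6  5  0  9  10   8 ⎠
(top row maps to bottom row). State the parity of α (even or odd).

odd

In disjoint-cycle form the cycle lengths are 3, 3, 2, 1, 1, 1.
A cycle of length ℓ contributes ℓ−1 transpositions, so α is a product of 2 + 2 + 1 = 5 transpositions — odd.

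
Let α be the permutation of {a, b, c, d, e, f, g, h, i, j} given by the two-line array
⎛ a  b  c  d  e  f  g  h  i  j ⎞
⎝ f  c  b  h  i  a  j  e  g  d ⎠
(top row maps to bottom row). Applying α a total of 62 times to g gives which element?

d

Tracing g → j → … returns to g after 6 steps, so g lies in a 6-cycle (d h e i g j).
Since the cycle has length 6, α^62 acts on it the same as α^2 (62 mod 6 = 2).
Stepping 2 places around the cycle: g → j → d.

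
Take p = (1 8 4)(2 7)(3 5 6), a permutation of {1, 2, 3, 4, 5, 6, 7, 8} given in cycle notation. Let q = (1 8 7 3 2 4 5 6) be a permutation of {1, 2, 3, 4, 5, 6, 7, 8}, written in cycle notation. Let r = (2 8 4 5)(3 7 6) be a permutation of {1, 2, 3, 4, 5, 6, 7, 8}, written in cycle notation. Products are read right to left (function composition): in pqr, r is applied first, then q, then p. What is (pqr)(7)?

(pqr)(7) = p(q(r(7))). r(7) = 6, then q(6) = 1, then p(1) = 8, so the result is 8.

8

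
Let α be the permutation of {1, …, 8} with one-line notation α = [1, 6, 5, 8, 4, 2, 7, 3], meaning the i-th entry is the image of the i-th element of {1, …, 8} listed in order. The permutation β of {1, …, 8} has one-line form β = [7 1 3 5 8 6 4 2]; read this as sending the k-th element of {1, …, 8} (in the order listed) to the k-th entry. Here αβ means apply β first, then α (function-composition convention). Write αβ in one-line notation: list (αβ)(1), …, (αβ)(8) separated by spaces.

Chase each element through β then α: 1 → 7 → 7; 2 → 1 → 1; 3 → 3 → 5; 4 → 5 → 4; 5 → 8 → 3; 6 → 6 → 2; 7 → 4 → 8; 8 → 2 → 6.
Collecting the images, αβ = [7 1 5 4 3 2 8 6].

7 1 5 4 3 2 8 6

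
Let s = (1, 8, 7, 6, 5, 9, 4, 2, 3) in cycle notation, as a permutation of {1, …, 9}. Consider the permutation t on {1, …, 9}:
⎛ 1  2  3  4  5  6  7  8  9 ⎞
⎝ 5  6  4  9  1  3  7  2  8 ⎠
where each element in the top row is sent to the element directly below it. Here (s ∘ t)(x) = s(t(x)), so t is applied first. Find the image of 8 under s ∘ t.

3

First apply t: t(8) = 2, then s(2) = 3. Thus (s ∘ t)(8) = 3.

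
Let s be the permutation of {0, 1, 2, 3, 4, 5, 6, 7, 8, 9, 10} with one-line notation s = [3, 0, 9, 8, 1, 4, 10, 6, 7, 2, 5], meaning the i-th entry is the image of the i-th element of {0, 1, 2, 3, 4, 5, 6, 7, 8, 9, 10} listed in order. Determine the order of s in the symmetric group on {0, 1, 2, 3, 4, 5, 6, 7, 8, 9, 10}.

18

The disjoint-cycle form of s has cycle lengths 9, 2.
The order of s is the least common multiple of its cycle lengths: lcm(9, 2) = 18.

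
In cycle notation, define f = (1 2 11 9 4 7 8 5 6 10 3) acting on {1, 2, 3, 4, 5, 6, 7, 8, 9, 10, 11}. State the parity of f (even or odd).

even

The cycle lengths are 11.
A cycle of length ℓ contributes ℓ−1 transpositions, so f is a product of 10 transpositions — even.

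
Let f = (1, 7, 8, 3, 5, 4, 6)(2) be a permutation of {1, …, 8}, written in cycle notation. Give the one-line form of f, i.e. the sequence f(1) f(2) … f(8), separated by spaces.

7 2 5 6 4 1 8 3

Image by image: 1↦7, 2↦2, 3↦5, 4↦6, 5↦4, 6↦1, 7↦8, 8↦3.
So the one-line form is 7 2 5 6 4 1 8 3.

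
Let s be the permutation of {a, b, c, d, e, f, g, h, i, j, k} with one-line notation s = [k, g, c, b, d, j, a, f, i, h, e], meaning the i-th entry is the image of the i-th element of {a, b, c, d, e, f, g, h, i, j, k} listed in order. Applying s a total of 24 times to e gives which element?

e

Tracing e → d → … returns to e after 6 steps, so e lies in a 6-cycle (a k e d b g).
On a 6-cycle, s^6 is the identity, so s^24 = s^0 there (24 ≡ 0 mod 6).
So s^24(e) = e.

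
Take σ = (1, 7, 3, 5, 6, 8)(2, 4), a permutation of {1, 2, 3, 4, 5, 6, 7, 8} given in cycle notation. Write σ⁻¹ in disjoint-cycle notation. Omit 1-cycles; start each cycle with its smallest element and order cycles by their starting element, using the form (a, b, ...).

The inverse reverses each cycle.
Reversing each cycle of σ and rotating so the smallest element leads gives (1, 8, 6, 5, 3, 7)(2, 4).

(1, 8, 6, 5, 3, 7)(2, 4)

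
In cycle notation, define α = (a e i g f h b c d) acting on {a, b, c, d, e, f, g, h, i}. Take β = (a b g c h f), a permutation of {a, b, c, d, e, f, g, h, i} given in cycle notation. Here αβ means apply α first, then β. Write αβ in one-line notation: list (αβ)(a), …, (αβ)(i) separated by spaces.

e h d b i f a g c

For each element, apply α then β: a → e → e; b → c → h; c → d → d; d → a → b; e → i → i; f → h → f; g → f → a; h → b → g; i → g → c.
Collecting the images, αβ = [e h d b i f a g c].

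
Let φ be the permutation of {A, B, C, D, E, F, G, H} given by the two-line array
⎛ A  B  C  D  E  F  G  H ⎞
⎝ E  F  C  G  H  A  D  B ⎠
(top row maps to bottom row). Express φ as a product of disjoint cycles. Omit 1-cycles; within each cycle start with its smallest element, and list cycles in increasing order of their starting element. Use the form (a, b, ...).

Iterating φ from A gives A → E → H → B → F → A; that is the 5-cycle (A, E, H, B, F).
Continuing from each remaining unvisited element yields (A, E, H, B, F)(D, G).

(A, E, H, B, F)(D, G)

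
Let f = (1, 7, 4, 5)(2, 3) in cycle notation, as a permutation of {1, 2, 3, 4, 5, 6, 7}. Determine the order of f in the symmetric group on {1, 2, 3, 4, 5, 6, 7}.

4

The disjoint cycles have lengths 4, 2, 1.
Since disjoint cycles commute, ord(f) = lcm(4, 2) = 4.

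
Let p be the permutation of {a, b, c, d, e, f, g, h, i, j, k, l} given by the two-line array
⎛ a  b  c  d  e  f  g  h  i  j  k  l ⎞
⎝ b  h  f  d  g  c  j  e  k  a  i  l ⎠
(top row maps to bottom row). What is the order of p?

6

Decomposing into disjoint cycles gives cycle lengths 6, 2, 2, 1, 1.
Since disjoint cycles commute, ord(p) = lcm(6, 2, 2) = 6.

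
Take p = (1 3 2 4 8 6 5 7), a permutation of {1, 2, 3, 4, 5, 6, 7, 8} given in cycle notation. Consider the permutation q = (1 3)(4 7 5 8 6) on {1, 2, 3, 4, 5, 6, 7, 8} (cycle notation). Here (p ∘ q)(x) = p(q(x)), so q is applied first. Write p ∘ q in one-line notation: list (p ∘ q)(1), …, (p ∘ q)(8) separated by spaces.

For each element, apply q then p: 1 → 3 → 2; 2 → 2 → 4; 3 → 1 → 3; 4 → 7 → 1; 5 → 8 → 6; 6 → 4 → 8; 7 → 5 → 7; 8 → 6 → 5.
So p ∘ q in one-line form is 2 4 3 1 6 8 7 5.

2 4 3 1 6 8 7 5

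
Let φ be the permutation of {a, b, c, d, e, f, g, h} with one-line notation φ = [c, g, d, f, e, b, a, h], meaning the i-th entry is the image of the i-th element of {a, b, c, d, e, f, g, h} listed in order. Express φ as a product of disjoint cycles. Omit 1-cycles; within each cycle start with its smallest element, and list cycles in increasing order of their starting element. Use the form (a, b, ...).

(a, c, d, f, b, g)

Start at a and follow images: a → c → d → f → b → g → a, giving the cycle (a, c, d, f, b, g).
Continuing from each remaining unvisited element yields (a, c, d, f, b, g).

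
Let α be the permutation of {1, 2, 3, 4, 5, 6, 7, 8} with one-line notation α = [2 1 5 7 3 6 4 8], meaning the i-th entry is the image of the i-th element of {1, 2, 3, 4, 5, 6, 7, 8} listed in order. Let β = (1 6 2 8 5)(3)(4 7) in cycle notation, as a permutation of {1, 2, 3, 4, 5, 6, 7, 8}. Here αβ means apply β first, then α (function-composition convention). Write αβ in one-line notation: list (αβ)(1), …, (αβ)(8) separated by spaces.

Chase each element through β then α: 1 → 6 → 6; 2 → 8 → 8; 3 → 3 → 5; 4 → 7 → 4; 5 → 1 → 2; 6 → 2 → 1; 7 → 4 → 7; 8 → 5 → 3.
So αβ in one-line form is 6 8 5 4 2 1 7 3.

6 8 5 4 2 1 7 3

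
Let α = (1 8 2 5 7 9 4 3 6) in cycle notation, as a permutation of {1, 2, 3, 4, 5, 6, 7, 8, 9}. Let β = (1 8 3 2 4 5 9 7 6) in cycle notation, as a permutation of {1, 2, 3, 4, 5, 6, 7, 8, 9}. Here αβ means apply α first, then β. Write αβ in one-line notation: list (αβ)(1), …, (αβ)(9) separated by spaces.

Chase each element through α then β: 1 → 8 → 3; 2 → 5 → 9; 3 → 6 → 1; 4 → 3 → 2; 5 → 7 → 6; 6 → 1 → 8; 7 → 9 → 7; 8 → 2 → 4; 9 → 4 → 5.
So αβ in one-line form is 3 9 1 2 6 8 7 4 5.

3 9 1 2 6 8 7 4 5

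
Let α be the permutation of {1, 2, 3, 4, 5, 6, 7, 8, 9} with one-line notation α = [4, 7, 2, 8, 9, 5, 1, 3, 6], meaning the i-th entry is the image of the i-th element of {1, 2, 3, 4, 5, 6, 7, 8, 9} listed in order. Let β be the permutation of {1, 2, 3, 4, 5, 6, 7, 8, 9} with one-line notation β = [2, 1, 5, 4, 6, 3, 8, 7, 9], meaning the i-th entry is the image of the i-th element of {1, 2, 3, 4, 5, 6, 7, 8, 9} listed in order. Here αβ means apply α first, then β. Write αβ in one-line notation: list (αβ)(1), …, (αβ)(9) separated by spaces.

(αβ)(x) = β(α(x)). Computing each image: β(α(1)) = β(4) = 4, β(α(2)) = β(7) = 8, β(α(3)) = β(2) = 1, β(α(4)) = β(8) = 7, β(α(5)) = β(9) = 9, β(α(6)) = β(5) = 6, β(α(7)) = β(1) = 2, β(α(8)) = β(3) = 5, β(α(9)) = β(6) = 3.
Hence αβ = [4 8 1 7 9 6 2 5 3].

4 8 1 7 9 6 2 5 3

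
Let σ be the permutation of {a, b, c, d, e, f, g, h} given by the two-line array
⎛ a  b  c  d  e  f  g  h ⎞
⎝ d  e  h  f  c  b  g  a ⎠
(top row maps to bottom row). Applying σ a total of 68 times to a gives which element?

Tracing a → d → … returns to a after 7 steps, so a lies in a 7-cycle (a, d, f, b, e, c, h).
On a 7-cycle, σ^7 is the identity, so σ^68 = σ^5 there (68 ≡ 5 mod 7).
Stepping 5 places around the cycle: a → d → f → b → e → c.

c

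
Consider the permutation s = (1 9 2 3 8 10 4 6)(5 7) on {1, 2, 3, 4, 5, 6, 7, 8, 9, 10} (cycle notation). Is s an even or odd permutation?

The cycle lengths are 8, 2.
A cycle is odd iff its length is even; s has 2 even-length cycles, so sgn(s) = (−1)^2 and s is even.

even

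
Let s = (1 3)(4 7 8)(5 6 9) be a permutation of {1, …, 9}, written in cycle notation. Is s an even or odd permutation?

The cycle lengths are 3, 3, 2, 1.
A cycle of length ℓ contributes ℓ−1 transpositions, so s is a product of 2 + 2 + 1 = 5 transpositions — odd.

odd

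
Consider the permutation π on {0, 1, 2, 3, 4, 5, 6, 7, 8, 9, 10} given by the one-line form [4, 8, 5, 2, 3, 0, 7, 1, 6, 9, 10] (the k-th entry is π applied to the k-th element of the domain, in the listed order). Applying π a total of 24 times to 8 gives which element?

8

Tracing 8 → 6 → … returns to 8 after 4 steps, so 8 lies in a 4-cycle (1, 8, 6, 7).
Since the cycle has length 4, π^24 acts on it the same as π^0 (24 mod 4 = 0).
So π^24(8) = 8.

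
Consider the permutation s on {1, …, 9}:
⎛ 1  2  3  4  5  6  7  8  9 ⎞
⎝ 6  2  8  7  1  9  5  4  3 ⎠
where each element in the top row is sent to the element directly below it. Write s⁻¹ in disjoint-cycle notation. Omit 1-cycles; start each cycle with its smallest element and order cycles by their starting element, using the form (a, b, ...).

The cycle decomposition of s is (1, 6, 9, 3, 8, 4, 7, 5).
Reversing each cycle (and rotating so the smallest element leads) gives s⁻¹ = (1, 5, 7, 4, 8, 3, 9, 6).

(1, 5, 7, 4, 8, 3, 9, 6)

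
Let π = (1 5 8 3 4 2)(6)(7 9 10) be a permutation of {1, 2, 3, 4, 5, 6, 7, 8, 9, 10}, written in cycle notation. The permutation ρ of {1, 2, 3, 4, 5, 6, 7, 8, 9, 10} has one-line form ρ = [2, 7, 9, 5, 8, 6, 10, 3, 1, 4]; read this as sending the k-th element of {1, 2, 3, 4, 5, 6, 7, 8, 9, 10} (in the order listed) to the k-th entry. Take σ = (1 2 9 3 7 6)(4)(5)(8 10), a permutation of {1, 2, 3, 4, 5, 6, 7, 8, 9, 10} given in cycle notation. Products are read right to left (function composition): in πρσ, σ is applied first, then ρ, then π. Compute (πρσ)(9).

(πρσ)(9) = π(ρ(σ(9))). σ(9) = 3, then ρ(3) = 9, then π(9) = 10, so the result is 10.

10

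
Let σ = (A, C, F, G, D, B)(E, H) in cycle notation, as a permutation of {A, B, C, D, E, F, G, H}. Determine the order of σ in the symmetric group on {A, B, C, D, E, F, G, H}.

The disjoint cycles have lengths 6, 2.
The order of σ is the least common multiple of its cycle lengths: lcm(6, 2) = 6.

6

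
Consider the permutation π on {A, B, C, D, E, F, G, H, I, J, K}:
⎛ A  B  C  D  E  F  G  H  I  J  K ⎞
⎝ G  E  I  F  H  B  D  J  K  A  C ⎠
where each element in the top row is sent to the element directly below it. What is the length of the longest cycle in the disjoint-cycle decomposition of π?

Decomposing into disjoint cycles gives (A G D F B E H J)(C I K); the longest has length 8.

8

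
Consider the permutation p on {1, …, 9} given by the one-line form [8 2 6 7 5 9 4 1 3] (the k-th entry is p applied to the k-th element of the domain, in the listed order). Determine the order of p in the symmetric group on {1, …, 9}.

6

The disjoint-cycle form of p has cycle lengths 3, 2, 2, 1, 1.
Since disjoint cycles commute, ord(p) = lcm(3, 2, 2) = 6.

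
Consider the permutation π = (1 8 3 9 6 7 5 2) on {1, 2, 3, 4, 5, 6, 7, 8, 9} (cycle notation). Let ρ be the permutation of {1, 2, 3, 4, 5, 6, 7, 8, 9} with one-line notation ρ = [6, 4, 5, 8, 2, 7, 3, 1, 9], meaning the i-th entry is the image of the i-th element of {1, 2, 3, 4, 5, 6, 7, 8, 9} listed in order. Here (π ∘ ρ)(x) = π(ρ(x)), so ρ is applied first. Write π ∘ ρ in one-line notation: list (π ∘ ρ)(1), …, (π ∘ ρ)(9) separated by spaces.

Chase each element through ρ then π: 1 → 6 → 7; 2 → 4 → 4; 3 → 5 → 2; 4 → 8 → 3; 5 → 2 → 1; 6 → 7 → 5; 7 → 3 → 9; 8 → 1 → 8; 9 → 9 → 6.
Collecting the images, π ∘ ρ = [7 4 2 3 1 5 9 8 6].

7 4 2 3 1 5 9 8 6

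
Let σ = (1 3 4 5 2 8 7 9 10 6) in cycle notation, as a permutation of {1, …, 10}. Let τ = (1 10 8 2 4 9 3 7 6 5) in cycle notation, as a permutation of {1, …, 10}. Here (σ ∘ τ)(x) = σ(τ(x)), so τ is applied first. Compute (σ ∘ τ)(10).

First apply τ: τ(10) = 8, then σ(8) = 7. Thus (σ ∘ τ)(10) = 7.

7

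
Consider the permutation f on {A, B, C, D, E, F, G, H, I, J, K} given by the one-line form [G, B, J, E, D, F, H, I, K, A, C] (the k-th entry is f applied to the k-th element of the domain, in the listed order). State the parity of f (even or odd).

odd

In disjoint-cycle form the cycle lengths are 7, 2, 1, 1.
A cycle is odd iff its length is even; f has 1 even-length cycle, so sgn(f) = (−1)^1 and f is odd.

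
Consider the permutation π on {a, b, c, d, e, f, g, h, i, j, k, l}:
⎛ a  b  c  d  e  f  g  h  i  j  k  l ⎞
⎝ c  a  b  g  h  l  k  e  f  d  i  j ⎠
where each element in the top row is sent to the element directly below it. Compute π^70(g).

Tracing g → k → … returns to g after 7 steps, so g lies in a 7-cycle (d, g, k, i, f, l, j).
Powers repeat with period 7 on this cycle, and 70 mod 7 = 0, so π^70(g) = π^0(g).
So π^70(g) = g.

g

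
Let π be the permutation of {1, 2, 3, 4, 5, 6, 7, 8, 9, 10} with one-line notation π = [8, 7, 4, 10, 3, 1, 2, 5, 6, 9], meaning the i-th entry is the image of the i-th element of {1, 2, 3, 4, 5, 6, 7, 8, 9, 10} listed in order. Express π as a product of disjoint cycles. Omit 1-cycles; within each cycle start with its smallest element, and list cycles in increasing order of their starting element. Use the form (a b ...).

Start at 1 and follow images: 1 → 8 → 5 → 3 → 4 → 10 → 9 → 6 → 1, giving the cycle (1 8 5 3 4 10 9 6).
Continuing from each remaining unvisited element yields (1 8 5 3 4 10 9 6)(2 7).

(1 8 5 3 4 10 9 6)(2 7)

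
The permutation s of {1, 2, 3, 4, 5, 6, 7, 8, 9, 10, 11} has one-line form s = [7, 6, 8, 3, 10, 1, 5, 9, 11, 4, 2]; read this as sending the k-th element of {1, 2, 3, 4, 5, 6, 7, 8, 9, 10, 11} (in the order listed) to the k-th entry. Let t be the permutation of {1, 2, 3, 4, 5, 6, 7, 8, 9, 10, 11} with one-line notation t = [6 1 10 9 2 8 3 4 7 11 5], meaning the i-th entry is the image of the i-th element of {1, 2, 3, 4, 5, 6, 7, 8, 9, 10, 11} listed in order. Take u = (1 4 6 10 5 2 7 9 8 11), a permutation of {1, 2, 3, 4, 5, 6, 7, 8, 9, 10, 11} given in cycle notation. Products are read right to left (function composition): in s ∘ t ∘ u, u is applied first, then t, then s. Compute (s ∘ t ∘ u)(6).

2

Chase 6: u(6) = 10; t(10) = 11; s(11) = 2. Hence (s ∘ t ∘ u)(6) = 2.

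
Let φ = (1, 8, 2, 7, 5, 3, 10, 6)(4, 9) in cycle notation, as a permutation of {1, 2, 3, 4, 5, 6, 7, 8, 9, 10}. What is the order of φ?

8

The cycle type of φ is (8, 2).
The order of φ is the least common multiple of its cycle lengths: lcm(8, 2) = 8.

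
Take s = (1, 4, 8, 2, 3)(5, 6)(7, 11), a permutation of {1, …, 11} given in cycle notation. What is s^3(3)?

8

3 lies in the 5-cycle (1, 4, 8, 2, 3).
Stepping 3 places around the cycle: 3 → 1 → 4 → 8.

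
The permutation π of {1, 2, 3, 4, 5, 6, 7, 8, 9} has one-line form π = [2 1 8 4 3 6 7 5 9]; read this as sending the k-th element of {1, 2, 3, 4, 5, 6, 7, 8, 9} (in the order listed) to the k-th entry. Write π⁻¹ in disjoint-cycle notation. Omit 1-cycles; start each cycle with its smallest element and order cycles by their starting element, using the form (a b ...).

First write π in disjoint cycles: (1 2)(3 8 5).
Reversing each cycle (and rotating so the smallest element leads) gives π⁻¹ = (1 2)(3 5 8).

(1 2)(3 5 8)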